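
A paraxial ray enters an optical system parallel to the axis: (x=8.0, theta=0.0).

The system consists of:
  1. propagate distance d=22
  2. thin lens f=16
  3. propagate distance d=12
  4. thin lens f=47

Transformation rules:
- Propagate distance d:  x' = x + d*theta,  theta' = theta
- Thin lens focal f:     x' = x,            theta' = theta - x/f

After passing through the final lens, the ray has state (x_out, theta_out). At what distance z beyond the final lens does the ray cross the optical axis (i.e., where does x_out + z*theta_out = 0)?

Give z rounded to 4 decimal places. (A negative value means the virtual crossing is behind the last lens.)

Answer: 3.6863

Derivation:
Initial: x=8.0000 theta=0.0000
After 1 (propagate distance d=22): x=8.0000 theta=0.0000
After 2 (thin lens f=16): x=8.0000 theta=-0.5000
After 3 (propagate distance d=12): x=2.0000 theta=-0.5000
After 4 (thin lens f=47): x=2.0000 theta=-51/94 (≈-0.5426)
z_focus = -x_out/theta_out = -(2.0000)/(-51/94) = 188/51 ≈ 3.6863
Rounded to 4 decimal places: z = 3.6863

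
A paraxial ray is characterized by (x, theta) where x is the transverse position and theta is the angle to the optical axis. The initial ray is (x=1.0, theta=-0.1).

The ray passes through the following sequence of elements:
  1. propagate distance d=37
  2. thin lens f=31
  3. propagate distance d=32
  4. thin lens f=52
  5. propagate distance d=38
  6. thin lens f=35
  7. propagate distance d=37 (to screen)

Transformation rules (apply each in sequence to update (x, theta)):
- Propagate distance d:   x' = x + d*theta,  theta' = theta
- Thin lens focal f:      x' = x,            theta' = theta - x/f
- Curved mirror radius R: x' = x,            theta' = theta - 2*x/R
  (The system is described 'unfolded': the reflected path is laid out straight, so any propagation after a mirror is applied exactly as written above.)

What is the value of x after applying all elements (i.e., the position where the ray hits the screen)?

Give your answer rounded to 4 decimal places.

Initial: x=1.0000 theta=-0.1000
After 1 (propagate distance d=37): x=-2.7000 theta=-0.1000
After 2 (thin lens f=31): x=-2.7000 theta=-2/155 (≈-0.0129)
After 3 (propagate distance d=32): x=-193/62 (≈-3.1129) theta=-2/155 (≈-0.0129)
After 4 (thin lens f=52): x=-193/62 (≈-3.1129) theta=757/16120 (≈0.0470)
After 5 (propagate distance d=38): x=-10707/8060 (≈-1.3284) theta=757/16120 (≈0.0470)
After 6 (thin lens f=35): x=-10707/8060 (≈-1.3284) theta=47909/564200 (≈0.0849)
After 7 (propagate distance d=37 (to screen)): x=1023143/564200 (≈1.8134) theta=47909/564200 (≈0.0849)
Rounded to 4 decimal places: x = 1.8134

Answer: 1.8134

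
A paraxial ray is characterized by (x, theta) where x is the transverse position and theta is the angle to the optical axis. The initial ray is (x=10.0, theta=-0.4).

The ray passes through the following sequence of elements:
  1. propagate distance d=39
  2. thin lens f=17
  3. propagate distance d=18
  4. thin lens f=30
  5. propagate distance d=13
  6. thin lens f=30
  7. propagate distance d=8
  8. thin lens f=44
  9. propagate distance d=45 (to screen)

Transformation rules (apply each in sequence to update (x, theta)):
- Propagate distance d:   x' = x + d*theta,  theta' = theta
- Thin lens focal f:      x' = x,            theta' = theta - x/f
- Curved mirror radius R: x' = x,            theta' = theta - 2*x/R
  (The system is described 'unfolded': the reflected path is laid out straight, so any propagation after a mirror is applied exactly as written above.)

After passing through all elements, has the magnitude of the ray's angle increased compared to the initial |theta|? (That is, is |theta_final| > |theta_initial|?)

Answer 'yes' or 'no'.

Initial: x=10.0000 theta=-0.4000
After 1 (propagate distance d=39): x=-5.6000 theta=-0.4000
After 2 (thin lens f=17): x=-5.6000 theta=-6/85 (≈-0.0706)
After 3 (propagate distance d=18): x=-584/85 (≈-6.8706) theta=-6/85 (≈-0.0706)
After 4 (thin lens f=30): x=-584/85 (≈-6.8706) theta=202/1275 (≈0.1584)
After 5 (propagate distance d=13): x=-6134/1275 (≈-4.8110) theta=202/1275 (≈0.1584)
After 6 (thin lens f=30): x=-6134/1275 (≈-4.8110) theta=6097/19125 (≈0.3188)
After 7 (propagate distance d=8): x=-43234/19125 (≈-2.2606) theta=6097/19125 (≈0.3188)
After 8 (thin lens f=44): x=-43234/19125 (≈-2.2606) theta=51917/140250 (≈0.3702)
After 9 (propagate distance d=45 (to screen)): x=6057647/420750 (≈14.3973) theta=51917/140250 (≈0.3702)
|theta_initial|=0.4000 |theta_final|=51917/140250 (≈0.3702) -> not increased

Answer: no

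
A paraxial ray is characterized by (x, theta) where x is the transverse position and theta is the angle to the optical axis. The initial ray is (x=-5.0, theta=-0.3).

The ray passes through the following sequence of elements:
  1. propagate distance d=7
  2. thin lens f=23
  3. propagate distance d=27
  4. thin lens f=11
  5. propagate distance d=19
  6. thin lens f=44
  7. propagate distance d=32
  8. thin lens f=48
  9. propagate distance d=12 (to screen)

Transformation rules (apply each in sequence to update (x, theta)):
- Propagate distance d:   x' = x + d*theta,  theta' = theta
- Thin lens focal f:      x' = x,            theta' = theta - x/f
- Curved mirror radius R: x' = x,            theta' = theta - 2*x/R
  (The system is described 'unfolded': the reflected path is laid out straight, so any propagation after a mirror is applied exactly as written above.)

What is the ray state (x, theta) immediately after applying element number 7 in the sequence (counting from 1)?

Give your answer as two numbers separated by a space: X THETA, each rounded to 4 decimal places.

Answer: 21.6566 0.5156

Derivation:
Initial: x=-5.0000 theta=-0.3000
After 1 (propagate distance d=7): x=-7.1000 theta=-0.3000
After 2 (thin lens f=23): x=-7.1000 theta=1/115 (≈0.0087)
After 3 (propagate distance d=27): x=-1579/230 (≈-6.8652) theta=1/115 (≈0.0087)
After 4 (thin lens f=11): x=-1579/230 (≈-6.8652) theta=1601/2530 (≈0.6328)
After 5 (propagate distance d=19): x=1305/253 (≈5.1581) theta=1601/2530 (≈0.6328)
After 6 (thin lens f=44): x=1305/253 (≈5.1581) theta=28697/55660 (≈0.5156)
After 7 (propagate distance d=32): x=301351/13915 (≈21.6566) theta=28697/55660 (≈0.5156)
Rounded to 4 decimal places: x = 21.6566, theta = 0.5156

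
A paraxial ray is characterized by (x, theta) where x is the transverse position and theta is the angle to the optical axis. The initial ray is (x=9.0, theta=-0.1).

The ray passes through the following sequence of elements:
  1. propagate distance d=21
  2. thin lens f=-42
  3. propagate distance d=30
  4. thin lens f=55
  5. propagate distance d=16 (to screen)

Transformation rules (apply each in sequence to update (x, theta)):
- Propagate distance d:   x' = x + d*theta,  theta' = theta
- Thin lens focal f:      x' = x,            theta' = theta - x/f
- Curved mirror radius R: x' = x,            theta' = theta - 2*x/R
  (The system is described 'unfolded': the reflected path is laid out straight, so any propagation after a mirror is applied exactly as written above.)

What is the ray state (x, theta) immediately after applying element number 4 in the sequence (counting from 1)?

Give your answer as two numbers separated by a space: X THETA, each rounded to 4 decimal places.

Answer: 8.8286 -0.0962

Derivation:
Initial: x=9.0000 theta=-0.1000
After 1 (propagate distance d=21): x=6.9000 theta=-0.1000
After 2 (thin lens f=-42): x=6.9000 theta=9/140 (≈0.0643)
After 3 (propagate distance d=30): x=309/35 (≈8.8286) theta=9/140 (≈0.0643)
After 4 (thin lens f=55): x=309/35 (≈8.8286) theta=-741/7700 (≈-0.0962)
Rounded to 4 decimal places: x = 8.8286, theta = -0.0962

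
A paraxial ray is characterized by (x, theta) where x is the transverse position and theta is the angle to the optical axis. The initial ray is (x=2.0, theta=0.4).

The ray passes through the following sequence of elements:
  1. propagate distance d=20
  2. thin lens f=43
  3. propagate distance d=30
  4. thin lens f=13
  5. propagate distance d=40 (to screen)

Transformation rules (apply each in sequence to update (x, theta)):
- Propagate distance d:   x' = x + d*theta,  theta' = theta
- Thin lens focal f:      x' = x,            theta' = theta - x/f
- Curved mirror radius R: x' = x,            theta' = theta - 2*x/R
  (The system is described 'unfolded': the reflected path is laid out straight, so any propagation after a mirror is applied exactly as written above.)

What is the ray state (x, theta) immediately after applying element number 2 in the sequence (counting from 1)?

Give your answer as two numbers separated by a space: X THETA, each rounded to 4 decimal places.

Answer: 10.0000 0.1674

Derivation:
Initial: x=2.0000 theta=0.4000
After 1 (propagate distance d=20): x=10.0000 theta=0.4000
After 2 (thin lens f=43): x=10.0000 theta=36/215 (≈0.1674)
Rounded to 4 decimal places: x = 10.0000, theta = 0.1674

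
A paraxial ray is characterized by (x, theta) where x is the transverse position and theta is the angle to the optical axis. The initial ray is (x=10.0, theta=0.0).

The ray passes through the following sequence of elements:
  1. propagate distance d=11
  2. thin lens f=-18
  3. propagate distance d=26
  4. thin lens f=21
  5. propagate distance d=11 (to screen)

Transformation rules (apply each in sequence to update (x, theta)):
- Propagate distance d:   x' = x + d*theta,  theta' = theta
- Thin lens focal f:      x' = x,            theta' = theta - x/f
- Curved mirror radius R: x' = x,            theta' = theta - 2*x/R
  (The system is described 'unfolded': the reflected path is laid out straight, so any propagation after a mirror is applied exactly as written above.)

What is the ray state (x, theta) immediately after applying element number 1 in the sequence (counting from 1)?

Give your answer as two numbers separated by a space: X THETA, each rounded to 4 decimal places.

Initial: x=10.0000 theta=0.0000
After 1 (propagate distance d=11): x=10.0000 theta=0.0000
Rounded to 4 decimal places: x = 10.0000, theta = 0.0000

Answer: 10.0000 0.0000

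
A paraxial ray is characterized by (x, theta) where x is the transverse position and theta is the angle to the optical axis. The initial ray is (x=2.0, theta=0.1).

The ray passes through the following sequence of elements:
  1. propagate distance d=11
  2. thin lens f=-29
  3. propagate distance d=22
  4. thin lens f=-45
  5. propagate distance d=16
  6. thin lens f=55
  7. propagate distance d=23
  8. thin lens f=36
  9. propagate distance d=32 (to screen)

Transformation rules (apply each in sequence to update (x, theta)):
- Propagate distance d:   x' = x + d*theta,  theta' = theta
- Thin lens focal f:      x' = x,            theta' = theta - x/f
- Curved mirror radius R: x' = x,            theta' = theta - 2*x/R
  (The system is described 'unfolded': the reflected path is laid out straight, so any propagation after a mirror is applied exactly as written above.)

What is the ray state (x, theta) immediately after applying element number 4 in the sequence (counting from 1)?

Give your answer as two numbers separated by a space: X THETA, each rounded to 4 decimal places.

Initial: x=2.0000 theta=0.1000
After 1 (propagate distance d=11): x=3.1000 theta=0.1000
After 2 (thin lens f=-29): x=3.1000 theta=6/29 (≈0.2069)
After 3 (propagate distance d=22): x=2219/290 (≈7.6517) theta=6/29 (≈0.2069)
After 4 (thin lens f=-45): x=2219/290 (≈7.6517) theta=4919/13050 (≈0.3769)
Rounded to 4 decimal places: x = 7.6517, theta = 0.3769

Answer: 7.6517 0.3769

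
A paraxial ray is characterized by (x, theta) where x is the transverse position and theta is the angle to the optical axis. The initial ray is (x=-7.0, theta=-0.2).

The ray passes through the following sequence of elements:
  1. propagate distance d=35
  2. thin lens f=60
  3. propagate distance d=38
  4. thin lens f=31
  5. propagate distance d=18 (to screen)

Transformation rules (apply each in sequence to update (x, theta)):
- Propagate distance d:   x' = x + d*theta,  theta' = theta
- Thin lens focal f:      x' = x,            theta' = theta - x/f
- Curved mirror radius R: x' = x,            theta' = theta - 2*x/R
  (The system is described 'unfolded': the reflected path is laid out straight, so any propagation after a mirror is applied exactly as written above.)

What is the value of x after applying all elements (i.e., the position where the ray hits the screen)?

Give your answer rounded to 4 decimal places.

Answer: -4.7398

Derivation:
Initial: x=-7.0000 theta=-0.2000
After 1 (propagate distance d=35): x=-14.0000 theta=-0.2000
After 2 (thin lens f=60): x=-14.0000 theta=1/30 (≈0.0333)
After 3 (propagate distance d=38): x=-191/15 (≈-12.7333) theta=1/30 (≈0.0333)
After 4 (thin lens f=31): x=-191/15 (≈-12.7333) theta=413/930 (≈0.4441)
After 5 (propagate distance d=18 (to screen)): x=-2204/465 (≈-4.7398) theta=413/930 (≈0.4441)
Rounded to 4 decimal places: x = -4.7398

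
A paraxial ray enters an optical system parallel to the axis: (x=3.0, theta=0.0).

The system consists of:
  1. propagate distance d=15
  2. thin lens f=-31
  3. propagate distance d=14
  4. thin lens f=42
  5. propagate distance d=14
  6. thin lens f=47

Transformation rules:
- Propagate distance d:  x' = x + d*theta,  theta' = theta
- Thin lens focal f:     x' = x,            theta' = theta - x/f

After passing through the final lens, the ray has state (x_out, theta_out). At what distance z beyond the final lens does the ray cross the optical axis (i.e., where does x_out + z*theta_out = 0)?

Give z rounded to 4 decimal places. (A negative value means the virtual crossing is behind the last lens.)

Answer: 43.6682

Derivation:
Initial: x=3.0000 theta=0.0000
After 1 (propagate distance d=15): x=3.0000 theta=0.0000
After 2 (thin lens f=-31): x=3.0000 theta=3/31 (≈0.0968)
After 3 (propagate distance d=14): x=135/31 (≈4.3548) theta=3/31 (≈0.0968)
After 4 (thin lens f=42): x=135/31 (≈4.3548) theta=-3/434 (≈-0.0069)
After 5 (propagate distance d=14): x=132/31 (≈4.2581) theta=-3/434 (≈-0.0069)
After 6 (thin lens f=47): x=132/31 (≈4.2581) theta=-1989/20398 (≈-0.0975)
z_focus = -x_out/theta_out = -(132/31)/(-1989/20398) = 28952/663 ≈ 43.6682
Rounded to 4 decimal places: z = 43.6682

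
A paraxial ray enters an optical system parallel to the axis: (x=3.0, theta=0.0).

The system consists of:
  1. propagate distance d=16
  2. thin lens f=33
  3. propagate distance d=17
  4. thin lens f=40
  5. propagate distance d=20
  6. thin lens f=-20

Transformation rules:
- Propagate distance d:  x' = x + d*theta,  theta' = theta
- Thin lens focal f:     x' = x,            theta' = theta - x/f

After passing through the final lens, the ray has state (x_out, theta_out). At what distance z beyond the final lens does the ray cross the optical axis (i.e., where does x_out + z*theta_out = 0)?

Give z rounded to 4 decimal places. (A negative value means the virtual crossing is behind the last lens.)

Answer: -6.0000

Derivation:
Initial: x=3.0000 theta=0.0000
After 1 (propagate distance d=16): x=3.0000 theta=0.0000
After 2 (thin lens f=33): x=3.0000 theta=-1/11 (≈-0.0909)
After 3 (propagate distance d=17): x=16/11 (≈1.4545) theta=-1/11 (≈-0.0909)
After 4 (thin lens f=40): x=16/11 (≈1.4545) theta=-7/55 (≈-0.1273)
After 5 (propagate distance d=20): x=-12/11 (≈-1.0909) theta=-7/55 (≈-0.1273)
After 6 (thin lens f=-20): x=-12/11 (≈-1.0909) theta=-2/11 (≈-0.1818)
z_focus = -x_out/theta_out = -(-12/11)/(-2/11) = -6.0000
Rounded to 4 decimal places: z = -6.0000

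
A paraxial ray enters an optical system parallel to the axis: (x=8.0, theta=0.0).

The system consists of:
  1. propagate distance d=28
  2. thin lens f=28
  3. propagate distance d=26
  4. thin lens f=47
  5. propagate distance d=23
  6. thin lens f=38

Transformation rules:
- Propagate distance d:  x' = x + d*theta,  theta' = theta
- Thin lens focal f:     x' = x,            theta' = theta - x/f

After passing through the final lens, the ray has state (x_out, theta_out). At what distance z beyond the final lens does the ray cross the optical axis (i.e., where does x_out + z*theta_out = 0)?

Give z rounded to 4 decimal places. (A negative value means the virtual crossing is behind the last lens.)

Answer: -47.3510

Derivation:
Initial: x=8.0000 theta=0.0000
After 1 (propagate distance d=28): x=8.0000 theta=0.0000
After 2 (thin lens f=28): x=8.0000 theta=-2/7 (≈-0.2857)
After 3 (propagate distance d=26): x=4/7 (≈0.5714) theta=-2/7 (≈-0.2857)
After 4 (thin lens f=47): x=4/7 (≈0.5714) theta=-14/47 (≈-0.2979)
After 5 (propagate distance d=23): x=-2066/329 (≈-6.2796) theta=-14/47 (≈-0.2979)
After 6 (thin lens f=38): x=-2066/329 (≈-6.2796) theta=-829/6251 (≈-0.1326)
z_focus = -x_out/theta_out = -(-2066/329)/(-829/6251) = -39254/829 ≈ -47.3510
Rounded to 4 decimal places: z = -47.3510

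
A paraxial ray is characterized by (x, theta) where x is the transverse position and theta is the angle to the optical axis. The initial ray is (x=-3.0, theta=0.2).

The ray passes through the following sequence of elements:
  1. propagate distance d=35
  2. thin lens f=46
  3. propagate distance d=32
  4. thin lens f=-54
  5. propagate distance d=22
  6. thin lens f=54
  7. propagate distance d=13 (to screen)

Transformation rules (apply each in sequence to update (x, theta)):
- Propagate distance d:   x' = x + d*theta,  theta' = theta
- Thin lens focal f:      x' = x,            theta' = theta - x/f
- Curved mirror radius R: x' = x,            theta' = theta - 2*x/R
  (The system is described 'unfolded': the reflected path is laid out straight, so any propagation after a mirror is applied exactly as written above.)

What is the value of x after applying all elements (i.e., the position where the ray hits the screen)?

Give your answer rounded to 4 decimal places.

Initial: x=-3.0000 theta=0.2000
After 1 (propagate distance d=35): x=4.0000 theta=0.2000
After 2 (thin lens f=46): x=4.0000 theta=13/115 (≈0.1130)
After 3 (propagate distance d=32): x=876/115 (≈7.6174) theta=13/115 (≈0.1130)
After 4 (thin lens f=-54): x=876/115 (≈7.6174) theta=263/1035 (≈0.2541)
After 5 (propagate distance d=22): x=2734/207 (≈13.2077) theta=263/1035 (≈0.2541)
After 6 (thin lens f=54): x=2734/207 (≈13.2077) theta=266/27945 (≈0.0095)
After 7 (propagate distance d=13 (to screen)): x=372548/27945 (≈13.3315) theta=266/27945 (≈0.0095)
Rounded to 4 decimal places: x = 13.3315

Answer: 13.3315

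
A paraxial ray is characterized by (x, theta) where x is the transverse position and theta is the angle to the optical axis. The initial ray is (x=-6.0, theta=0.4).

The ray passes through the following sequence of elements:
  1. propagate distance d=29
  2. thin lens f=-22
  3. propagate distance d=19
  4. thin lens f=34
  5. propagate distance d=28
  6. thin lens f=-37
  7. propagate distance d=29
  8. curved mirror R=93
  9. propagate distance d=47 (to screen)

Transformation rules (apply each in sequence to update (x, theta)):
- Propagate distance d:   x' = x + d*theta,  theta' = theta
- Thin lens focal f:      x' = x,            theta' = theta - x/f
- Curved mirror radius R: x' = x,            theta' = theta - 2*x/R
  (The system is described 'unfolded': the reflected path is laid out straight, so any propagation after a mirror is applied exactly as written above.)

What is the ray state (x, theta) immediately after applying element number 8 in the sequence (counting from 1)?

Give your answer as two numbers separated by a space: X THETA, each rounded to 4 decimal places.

Initial: x=-6.0000 theta=0.4000
After 1 (propagate distance d=29): x=5.6000 theta=0.4000
After 2 (thin lens f=-22): x=5.6000 theta=36/55 (≈0.6545)
After 3 (propagate distance d=19): x=992/55 (≈18.0364) theta=36/55 (≈0.6545)
After 4 (thin lens f=34): x=992/55 (≈18.0364) theta=116/935 (≈0.1241)
After 5 (propagate distance d=28): x=20112/935 (≈21.5102) theta=116/935 (≈0.1241)
After 6 (thin lens f=-37): x=20112/935 (≈21.5102) theta=24404/34595 (≈0.7054)
After 7 (propagate distance d=29): x=290372/6919 (≈41.9673) theta=24404/34595 (≈0.7054)
After 8 (curved mirror R=93): x=290372/6919 (≈41.9673) theta=-634148/3217335 (≈-0.1971)
Rounded to 4 decimal places: x = 41.9673, theta = -0.1971

Answer: 41.9673 -0.1971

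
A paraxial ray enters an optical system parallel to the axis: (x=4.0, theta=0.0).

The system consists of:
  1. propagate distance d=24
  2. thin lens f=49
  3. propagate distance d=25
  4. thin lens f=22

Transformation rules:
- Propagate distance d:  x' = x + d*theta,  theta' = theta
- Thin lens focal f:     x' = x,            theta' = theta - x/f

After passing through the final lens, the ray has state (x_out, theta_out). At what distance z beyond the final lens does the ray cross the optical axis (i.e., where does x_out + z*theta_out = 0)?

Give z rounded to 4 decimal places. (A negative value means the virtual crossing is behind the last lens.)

Initial: x=4.0000 theta=0.0000
After 1 (propagate distance d=24): x=4.0000 theta=0.0000
After 2 (thin lens f=49): x=4.0000 theta=-4/49 (≈-0.0816)
After 3 (propagate distance d=25): x=96/49 (≈1.9592) theta=-4/49 (≈-0.0816)
After 4 (thin lens f=22): x=96/49 (≈1.9592) theta=-92/539 (≈-0.1707)
z_focus = -x_out/theta_out = -(96/49)/(-92/539) = 264/23 ≈ 11.4783
Rounded to 4 decimal places: z = 11.4783

Answer: 11.4783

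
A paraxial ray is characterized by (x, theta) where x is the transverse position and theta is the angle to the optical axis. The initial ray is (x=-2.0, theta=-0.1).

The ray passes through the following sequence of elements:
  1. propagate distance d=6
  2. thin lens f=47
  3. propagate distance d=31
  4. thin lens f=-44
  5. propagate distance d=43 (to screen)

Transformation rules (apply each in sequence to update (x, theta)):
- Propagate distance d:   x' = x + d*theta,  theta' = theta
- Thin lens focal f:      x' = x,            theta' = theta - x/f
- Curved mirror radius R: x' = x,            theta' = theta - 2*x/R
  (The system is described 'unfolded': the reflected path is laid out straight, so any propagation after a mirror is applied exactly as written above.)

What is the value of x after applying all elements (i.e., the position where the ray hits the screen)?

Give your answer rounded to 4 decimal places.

Answer: -9.8009

Derivation:
Initial: x=-2.0000 theta=-0.1000
After 1 (propagate distance d=6): x=-2.6000 theta=-0.1000
After 2 (thin lens f=47): x=-2.6000 theta=-21/470 (≈-0.0447)
After 3 (propagate distance d=31): x=-1873/470 (≈-3.9851) theta=-21/470 (≈-0.0447)
After 4 (thin lens f=-44): x=-1873/470 (≈-3.9851) theta=-2797/20680 (≈-0.1353)
After 5 (propagate distance d=43 (to screen)): x=-202683/20680 (≈-9.8009) theta=-2797/20680 (≈-0.1353)
Rounded to 4 decimal places: x = -9.8009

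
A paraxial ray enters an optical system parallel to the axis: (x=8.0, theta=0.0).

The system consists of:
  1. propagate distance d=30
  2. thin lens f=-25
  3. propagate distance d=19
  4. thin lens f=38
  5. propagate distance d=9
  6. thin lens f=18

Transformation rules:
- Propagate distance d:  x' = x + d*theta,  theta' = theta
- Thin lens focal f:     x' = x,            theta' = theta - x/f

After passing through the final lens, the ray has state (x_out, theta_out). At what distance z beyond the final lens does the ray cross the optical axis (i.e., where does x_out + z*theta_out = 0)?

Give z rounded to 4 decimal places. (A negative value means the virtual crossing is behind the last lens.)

Initial: x=8.0000 theta=0.0000
After 1 (propagate distance d=30): x=8.0000 theta=0.0000
After 2 (thin lens f=-25): x=8.0000 theta=0.3200
After 3 (propagate distance d=19): x=14.0800 theta=0.3200
After 4 (thin lens f=38): x=14.0800 theta=-24/475 (≈-0.0505)
After 5 (propagate distance d=9): x=6472/475 (≈13.6253) theta=-24/475 (≈-0.0505)
After 6 (thin lens f=18): x=6472/475 (≈13.6253) theta=-3452/4275 (≈-0.8075)
z_focus = -x_out/theta_out = -(6472/475)/(-3452/4275) = 14562/863 ≈ 16.8737
Rounded to 4 decimal places: z = 16.8737

Answer: 16.8737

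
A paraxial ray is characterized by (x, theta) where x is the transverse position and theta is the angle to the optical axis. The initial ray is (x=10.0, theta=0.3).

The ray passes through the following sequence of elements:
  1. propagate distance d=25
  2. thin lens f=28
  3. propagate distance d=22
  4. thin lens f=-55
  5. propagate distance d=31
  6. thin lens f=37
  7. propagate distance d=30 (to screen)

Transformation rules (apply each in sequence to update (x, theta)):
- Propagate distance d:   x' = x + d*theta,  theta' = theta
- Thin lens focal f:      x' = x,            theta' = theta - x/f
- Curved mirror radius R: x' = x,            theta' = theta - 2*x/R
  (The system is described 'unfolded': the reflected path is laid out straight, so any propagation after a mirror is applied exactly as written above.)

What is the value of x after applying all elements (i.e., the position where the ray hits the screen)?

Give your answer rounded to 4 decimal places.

Initial: x=10.0000 theta=0.3000
After 1 (propagate distance d=25): x=17.5000 theta=0.3000
After 2 (thin lens f=28): x=17.5000 theta=-0.3250
After 3 (propagate distance d=22): x=10.3500 theta=-0.3250
After 4 (thin lens f=-55): x=10.3500 theta=-301/2200 (≈-0.1368)
After 5 (propagate distance d=31): x=13439/2200 (≈6.1086) theta=-301/2200 (≈-0.1368)
After 6 (thin lens f=37): x=13439/2200 (≈6.1086) theta=-3072/10175 (≈-0.3019)
After 7 (propagate distance d=30 (to screen)): x=-240037/81400 (≈-2.9489) theta=-3072/10175 (≈-0.3019)
Rounded to 4 decimal places: x = -2.9489

Answer: -2.9489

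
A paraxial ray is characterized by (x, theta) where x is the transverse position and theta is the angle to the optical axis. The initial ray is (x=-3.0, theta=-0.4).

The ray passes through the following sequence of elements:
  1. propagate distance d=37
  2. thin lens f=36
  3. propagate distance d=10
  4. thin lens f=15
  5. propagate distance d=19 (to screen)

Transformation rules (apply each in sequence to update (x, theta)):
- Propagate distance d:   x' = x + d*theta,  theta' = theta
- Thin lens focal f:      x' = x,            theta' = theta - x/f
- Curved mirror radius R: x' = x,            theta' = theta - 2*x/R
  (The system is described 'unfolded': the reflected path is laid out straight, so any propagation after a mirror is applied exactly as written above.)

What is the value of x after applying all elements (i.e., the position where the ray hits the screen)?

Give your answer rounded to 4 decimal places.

Initial: x=-3.0000 theta=-0.4000
After 1 (propagate distance d=37): x=-17.8000 theta=-0.4000
After 2 (thin lens f=36): x=-17.8000 theta=17/180 (≈0.0944)
After 3 (propagate distance d=10): x=-1517/90 (≈-16.8556) theta=17/180 (≈0.0944)
After 4 (thin lens f=15): x=-1517/90 (≈-16.8556) theta=3289/2700 (≈1.2181)
After 5 (propagate distance d=19 (to screen)): x=16981/2700 (≈6.2893) theta=3289/2700 (≈1.2181)
Rounded to 4 decimal places: x = 6.2893

Answer: 6.2893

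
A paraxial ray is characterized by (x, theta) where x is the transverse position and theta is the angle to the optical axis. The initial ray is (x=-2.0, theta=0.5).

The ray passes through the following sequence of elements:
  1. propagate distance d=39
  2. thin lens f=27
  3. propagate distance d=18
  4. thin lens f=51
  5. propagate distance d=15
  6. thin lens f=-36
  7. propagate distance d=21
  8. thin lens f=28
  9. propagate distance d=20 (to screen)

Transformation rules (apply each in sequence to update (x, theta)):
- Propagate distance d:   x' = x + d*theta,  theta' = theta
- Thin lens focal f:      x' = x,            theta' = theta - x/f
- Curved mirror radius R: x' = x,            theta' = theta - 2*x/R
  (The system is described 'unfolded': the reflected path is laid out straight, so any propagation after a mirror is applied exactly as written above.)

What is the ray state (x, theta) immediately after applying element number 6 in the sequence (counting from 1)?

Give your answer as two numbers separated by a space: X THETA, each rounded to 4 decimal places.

Initial: x=-2.0000 theta=0.5000
After 1 (propagate distance d=39): x=17.5000 theta=0.5000
After 2 (thin lens f=27): x=17.5000 theta=-4/27 (≈-0.1481)
After 3 (propagate distance d=18): x=89/6 (≈14.8333) theta=-4/27 (≈-0.1481)
After 4 (thin lens f=51): x=89/6 (≈14.8333) theta=-403/918 (≈-0.4390)
After 5 (propagate distance d=15): x=1262/153 (≈8.2484) theta=-403/918 (≈-0.4390)
After 6 (thin lens f=-36): x=1262/153 (≈8.2484) theta=-17/81 (≈-0.2099)
Rounded to 4 decimal places: x = 8.2484, theta = -0.2099

Answer: 8.2484 -0.2099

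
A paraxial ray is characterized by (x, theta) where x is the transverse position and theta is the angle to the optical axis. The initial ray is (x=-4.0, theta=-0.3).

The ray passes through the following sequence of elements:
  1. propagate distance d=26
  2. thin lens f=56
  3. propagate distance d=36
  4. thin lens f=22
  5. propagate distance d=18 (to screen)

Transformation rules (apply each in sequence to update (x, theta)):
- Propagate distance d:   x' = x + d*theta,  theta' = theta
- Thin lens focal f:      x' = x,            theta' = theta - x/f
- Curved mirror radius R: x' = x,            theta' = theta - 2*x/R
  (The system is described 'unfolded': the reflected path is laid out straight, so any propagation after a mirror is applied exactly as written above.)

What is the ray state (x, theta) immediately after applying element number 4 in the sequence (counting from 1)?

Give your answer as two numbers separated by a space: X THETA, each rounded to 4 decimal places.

Answer: -15.0143 0.5932

Derivation:
Initial: x=-4.0000 theta=-0.3000
After 1 (propagate distance d=26): x=-11.8000 theta=-0.3000
After 2 (thin lens f=56): x=-11.8000 theta=-5/56 (≈-0.0893)
After 3 (propagate distance d=36): x=-1051/70 (≈-15.0143) theta=-5/56 (≈-0.0893)
After 4 (thin lens f=22): x=-1051/70 (≈-15.0143) theta=261/440 (≈0.5932)
Rounded to 4 decimal places: x = -15.0143, theta = 0.5932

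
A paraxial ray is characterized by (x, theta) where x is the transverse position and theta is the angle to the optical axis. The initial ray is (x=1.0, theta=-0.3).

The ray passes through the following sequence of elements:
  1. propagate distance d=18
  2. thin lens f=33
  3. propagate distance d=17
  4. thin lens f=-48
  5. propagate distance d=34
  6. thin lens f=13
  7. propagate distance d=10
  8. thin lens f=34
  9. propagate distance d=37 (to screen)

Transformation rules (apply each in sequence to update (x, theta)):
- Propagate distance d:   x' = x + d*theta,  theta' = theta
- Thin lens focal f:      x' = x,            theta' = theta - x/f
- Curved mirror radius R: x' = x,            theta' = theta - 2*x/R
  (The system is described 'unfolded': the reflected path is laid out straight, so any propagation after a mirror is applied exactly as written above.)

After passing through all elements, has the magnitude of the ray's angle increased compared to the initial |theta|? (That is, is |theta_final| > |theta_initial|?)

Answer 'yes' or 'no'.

Answer: yes

Derivation:
Initial: x=1.0000 theta=-0.3000
After 1 (propagate distance d=18): x=-4.4000 theta=-0.3000
After 2 (thin lens f=33): x=-4.4000 theta=-1/6 (≈-0.1667)
After 3 (propagate distance d=17): x=-217/30 (≈-7.2333) theta=-1/6 (≈-0.1667)
After 4 (thin lens f=-48): x=-217/30 (≈-7.2333) theta=-457/1440 (≈-0.3174)
After 5 (propagate distance d=34): x=-12977/720 (≈-18.0236) theta=-457/1440 (≈-0.3174)
After 6 (thin lens f=13): x=-12977/720 (≈-18.0236) theta=6671/6240 (≈1.0691)
After 7 (propagate distance d=10): x=-17159/2340 (≈-7.3329) theta=6671/6240 (≈1.0691)
After 8 (thin lens f=34): x=-17159/2340 (≈-7.3329) theta=408857/318240 (≈1.2847)
After 9 (propagate distance d=37 (to screen)): x=284313/7072 (≈40.2026) theta=408857/318240 (≈1.2847)
|theta_initial|=0.3000 |theta_final|=408857/318240 (≈1.2847) -> increased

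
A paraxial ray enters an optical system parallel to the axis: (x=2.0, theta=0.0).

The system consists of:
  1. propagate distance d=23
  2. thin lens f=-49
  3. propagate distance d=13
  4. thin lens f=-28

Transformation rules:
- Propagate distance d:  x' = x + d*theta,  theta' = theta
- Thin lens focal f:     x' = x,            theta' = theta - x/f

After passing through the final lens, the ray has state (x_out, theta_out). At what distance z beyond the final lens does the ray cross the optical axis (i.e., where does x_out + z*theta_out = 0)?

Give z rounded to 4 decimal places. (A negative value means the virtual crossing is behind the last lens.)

Answer: -19.2889

Derivation:
Initial: x=2.0000 theta=0.0000
After 1 (propagate distance d=23): x=2.0000 theta=0.0000
After 2 (thin lens f=-49): x=2.0000 theta=2/49 (≈0.0408)
After 3 (propagate distance d=13): x=124/49 (≈2.5306) theta=2/49 (≈0.0408)
After 4 (thin lens f=-28): x=124/49 (≈2.5306) theta=45/343 (≈0.1312)
z_focus = -x_out/theta_out = -(124/49)/(45/343) = -868/45 ≈ -19.2889
Rounded to 4 decimal places: z = -19.2889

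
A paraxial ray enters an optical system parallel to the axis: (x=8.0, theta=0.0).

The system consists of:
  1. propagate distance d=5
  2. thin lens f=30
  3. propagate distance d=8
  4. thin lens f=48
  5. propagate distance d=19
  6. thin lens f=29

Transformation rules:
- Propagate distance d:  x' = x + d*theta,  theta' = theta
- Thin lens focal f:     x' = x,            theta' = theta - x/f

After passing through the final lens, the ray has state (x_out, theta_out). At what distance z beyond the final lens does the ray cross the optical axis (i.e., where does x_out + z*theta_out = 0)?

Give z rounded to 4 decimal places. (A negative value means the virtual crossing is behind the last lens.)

Answer: -4.5251

Derivation:
Initial: x=8.0000 theta=0.0000
After 1 (propagate distance d=5): x=8.0000 theta=0.0000
After 2 (thin lens f=30): x=8.0000 theta=-4/15 (≈-0.2667)
After 3 (propagate distance d=8): x=88/15 (≈5.8667) theta=-4/15 (≈-0.2667)
After 4 (thin lens f=48): x=88/15 (≈5.8667) theta=-7/18 (≈-0.3889)
After 5 (propagate distance d=19): x=-137/90 (≈-1.5222) theta=-7/18 (≈-0.3889)
After 6 (thin lens f=29): x=-137/90 (≈-1.5222) theta=-439/1305 (≈-0.3364)
z_focus = -x_out/theta_out = -(-137/90)/(-439/1305) = -3973/878 ≈ -4.5251
Rounded to 4 decimal places: z = -4.5251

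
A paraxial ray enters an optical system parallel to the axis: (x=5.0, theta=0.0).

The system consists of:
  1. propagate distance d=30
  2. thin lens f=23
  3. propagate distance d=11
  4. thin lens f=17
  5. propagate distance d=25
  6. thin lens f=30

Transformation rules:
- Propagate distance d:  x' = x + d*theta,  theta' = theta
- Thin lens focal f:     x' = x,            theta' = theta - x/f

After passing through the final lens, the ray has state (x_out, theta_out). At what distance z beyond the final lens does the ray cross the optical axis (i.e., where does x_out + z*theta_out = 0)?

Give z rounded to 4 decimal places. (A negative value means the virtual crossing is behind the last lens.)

Initial: x=5.0000 theta=0.0000
After 1 (propagate distance d=30): x=5.0000 theta=0.0000
After 2 (thin lens f=23): x=5.0000 theta=-5/23 (≈-0.2174)
After 3 (propagate distance d=11): x=60/23 (≈2.6087) theta=-5/23 (≈-0.2174)
After 4 (thin lens f=17): x=60/23 (≈2.6087) theta=-145/391 (≈-0.3708)
After 5 (propagate distance d=25): x=-2605/391 (≈-6.6624) theta=-145/391 (≈-0.3708)
After 6 (thin lens f=30): x=-2605/391 (≈-6.6624) theta=-349/2346 (≈-0.1488)
z_focus = -x_out/theta_out = -(-2605/391)/(-349/2346) = -15630/349 ≈ -44.7851
Rounded to 4 decimal places: z = -44.7851

Answer: -44.7851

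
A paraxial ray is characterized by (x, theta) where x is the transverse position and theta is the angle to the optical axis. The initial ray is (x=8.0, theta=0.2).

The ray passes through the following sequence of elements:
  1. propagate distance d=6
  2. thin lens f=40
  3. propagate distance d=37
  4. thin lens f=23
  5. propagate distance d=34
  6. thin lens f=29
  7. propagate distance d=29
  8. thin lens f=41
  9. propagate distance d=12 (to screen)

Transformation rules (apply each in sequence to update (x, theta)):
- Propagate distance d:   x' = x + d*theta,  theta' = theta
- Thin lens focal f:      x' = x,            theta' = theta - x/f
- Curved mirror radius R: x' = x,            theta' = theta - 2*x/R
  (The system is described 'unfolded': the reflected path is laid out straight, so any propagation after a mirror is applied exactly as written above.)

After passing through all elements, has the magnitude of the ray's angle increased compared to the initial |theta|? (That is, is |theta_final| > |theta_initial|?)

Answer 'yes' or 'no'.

Answer: no

Derivation:
Initial: x=8.0000 theta=0.2000
After 1 (propagate distance d=6): x=9.2000 theta=0.2000
After 2 (thin lens f=40): x=9.2000 theta=-0.0300
After 3 (propagate distance d=37): x=8.0900 theta=-0.0300
After 4 (thin lens f=23): x=8.0900 theta=-439/1150 (≈-0.3817)
After 5 (propagate distance d=34): x=-2249/460 (≈-4.8891) theta=-439/1150 (≈-0.3817)
After 6 (thin lens f=29): x=-2249/460 (≈-4.8891) theta=-14217/66700 (≈-0.2131)
After 7 (propagate distance d=29): x=-12731/1150 (≈-11.0704) theta=-14217/66700 (≈-0.2131)
After 8 (thin lens f=41): x=-12731/1150 (≈-11.0704) theta=155501/2734700 (≈0.0569)
After 9 (propagate distance d=12 (to screen)): x=-14204153/1367350 (≈-10.3881) theta=155501/2734700 (≈0.0569)
|theta_initial|=0.2000 |theta_final|=155501/2734700 (≈0.0569) -> not increased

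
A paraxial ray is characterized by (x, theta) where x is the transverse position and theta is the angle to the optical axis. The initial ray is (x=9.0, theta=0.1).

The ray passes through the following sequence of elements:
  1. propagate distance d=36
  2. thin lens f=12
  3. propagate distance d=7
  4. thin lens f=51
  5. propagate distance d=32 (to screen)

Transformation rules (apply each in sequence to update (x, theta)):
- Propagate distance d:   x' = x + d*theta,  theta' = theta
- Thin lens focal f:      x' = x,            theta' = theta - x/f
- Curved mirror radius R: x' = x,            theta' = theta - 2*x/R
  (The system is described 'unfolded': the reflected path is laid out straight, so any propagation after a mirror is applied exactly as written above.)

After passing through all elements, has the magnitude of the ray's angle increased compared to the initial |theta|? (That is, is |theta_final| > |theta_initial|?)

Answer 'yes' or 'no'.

Initial: x=9.0000 theta=0.1000
After 1 (propagate distance d=36): x=12.6000 theta=0.1000
After 2 (thin lens f=12): x=12.6000 theta=-0.9500
After 3 (propagate distance d=7): x=5.9500 theta=-0.9500
After 4 (thin lens f=51): x=5.9500 theta=-16/15 (≈-1.0667)
After 5 (propagate distance d=32 (to screen)): x=-1691/60 (≈-28.1833) theta=-16/15 (≈-1.0667)
|theta_initial|=0.1000 |theta_final|=16/15 (≈1.0667) -> increased

Answer: yes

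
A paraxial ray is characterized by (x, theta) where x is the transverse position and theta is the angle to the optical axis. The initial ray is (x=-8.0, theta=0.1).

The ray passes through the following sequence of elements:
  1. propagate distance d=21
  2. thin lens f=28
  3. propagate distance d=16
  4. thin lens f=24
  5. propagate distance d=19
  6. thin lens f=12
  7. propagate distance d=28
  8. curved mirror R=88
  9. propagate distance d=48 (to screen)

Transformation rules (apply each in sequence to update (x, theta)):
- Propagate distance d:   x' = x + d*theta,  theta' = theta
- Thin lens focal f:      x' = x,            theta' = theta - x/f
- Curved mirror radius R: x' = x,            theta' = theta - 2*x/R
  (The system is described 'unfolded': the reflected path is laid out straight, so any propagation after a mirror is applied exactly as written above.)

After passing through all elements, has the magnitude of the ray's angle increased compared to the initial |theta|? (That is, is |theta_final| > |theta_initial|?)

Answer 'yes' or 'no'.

Answer: yes

Derivation:
Initial: x=-8.0000 theta=0.1000
After 1 (propagate distance d=21): x=-5.9000 theta=0.1000
After 2 (thin lens f=28): x=-5.9000 theta=87/280 (≈0.3107)
After 3 (propagate distance d=16): x=-13/14 (≈-0.9286) theta=87/280 (≈0.3107)
After 4 (thin lens f=24): x=-13/14 (≈-0.9286) theta=587/1680 (≈0.3494)
After 5 (propagate distance d=19): x=9593/1680 (≈5.7101) theta=587/1680 (≈0.3494)
After 6 (thin lens f=12): x=9593/1680 (≈5.7101) theta=-2549/20160 (≈-0.1264)
After 7 (propagate distance d=28): x=1367/630 (≈2.1698) theta=-2549/20160 (≈-0.1264)
After 8 (curved mirror R=88): x=1367/630 (≈2.1698) theta=-7795/44352 (≈-0.1758)
After 9 (propagate distance d=48 (to screen)): x=-86851/13860 (≈-6.2663) theta=-7795/44352 (≈-0.1758)
|theta_initial|=0.1000 |theta_final|=7795/44352 (≈0.1758) -> increased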